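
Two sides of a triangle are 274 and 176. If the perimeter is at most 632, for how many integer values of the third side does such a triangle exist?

84

Triangle inequality: 98 < x < 450. Perimeter ≤ 632 gives x ≤ 632 − 274 − 176 = 182.
So 98 < x ≤ 182; integers 99 through 182: 84 values.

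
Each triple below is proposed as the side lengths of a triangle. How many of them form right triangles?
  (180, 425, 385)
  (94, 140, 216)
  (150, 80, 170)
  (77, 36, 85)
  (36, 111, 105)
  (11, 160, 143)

4

(180,425,385): 180²+385² = 180625 = 425² → right
(94,140,216): 94²+140² = 28436 < 46656 = 216² → obtuse
(150,80,170): 80²+150² = 28900 = 170² → right
(77,36,85): 36²+77² = 7225 = 85² → right
(36,111,105): 36²+105² = 12321 = 111² → right
(11,160,143): 11+143 ≤ 160, not a triangle
4 of the 6 are right.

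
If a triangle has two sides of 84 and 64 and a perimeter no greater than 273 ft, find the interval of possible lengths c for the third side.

20 < c ≤ 125

Triangle inequality alone gives 20 < c < 148.
The perimeter condition gives c ≤ 273 − 84 − 64 = 125.
Intersecting the two: 20 < c ≤ 125.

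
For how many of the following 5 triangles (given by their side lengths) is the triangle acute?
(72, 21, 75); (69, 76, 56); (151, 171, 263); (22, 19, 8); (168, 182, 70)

1

(72,21,75): 21²+72² = 5625 = 75² → right
(69,76,56): 56²+69² = 7897 > 5776 = 76² → acute
(151,171,263): 151²+171² = 52042 < 69169 = 263² → obtuse
(22,19,8): 8²+19² = 425 < 484 = 22² → obtuse
(168,182,70): 70²+168² = 33124 = 182² → right
1 of the 5 is acute.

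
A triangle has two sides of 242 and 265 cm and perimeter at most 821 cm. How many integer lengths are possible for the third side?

Triangle inequality: 23 < x < 507. Perimeter ≤ 821 gives x ≤ 821 − 242 − 265 = 314.
So 23 < x ≤ 314; integers 24 through 314: 291 values.

291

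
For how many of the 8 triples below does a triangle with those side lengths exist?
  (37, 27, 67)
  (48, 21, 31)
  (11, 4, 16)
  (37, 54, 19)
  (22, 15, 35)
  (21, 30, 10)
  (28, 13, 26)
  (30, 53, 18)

5

(27,37,67): 27+37 ≤ 67 → not valid
(21,31,48): 21+31 > 48 → valid
(4,11,16): 4+11 ≤ 16 → not valid
(19,37,54): 19+37 > 54 → valid
(15,22,35): 15+22 > 35 → valid
(10,21,30): 10+21 > 30 → valid
(13,26,28): 13+26 > 28 → valid
(18,30,53): 18+30 ≤ 53 → not valid
5 of the 8 triples form a triangle.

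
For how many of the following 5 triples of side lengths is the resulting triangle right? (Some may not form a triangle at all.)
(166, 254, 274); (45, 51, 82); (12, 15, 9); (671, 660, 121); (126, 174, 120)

(166,254,274): 166²+254² = 92072 > 75076 = 274² → acute
(45,51,82): 45²+51² = 4626 < 6724 = 82² → obtuse
(12,15,9): 9²+12² = 225 = 15² → right
(671,660,121): 121²+660² = 450241 = 671² → right
(126,174,120): 120²+126² = 30276 = 174² → right
3 of the 5 are right.

3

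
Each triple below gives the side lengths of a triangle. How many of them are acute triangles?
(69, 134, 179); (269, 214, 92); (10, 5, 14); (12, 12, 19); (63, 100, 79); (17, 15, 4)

(69,134,179): 69²+134² = 22717 < 32041 = 179² → obtuse
(269,214,92): 92²+214² = 54260 < 72361 = 269² → obtuse
(10,5,14): 5²+10² = 125 < 196 = 14² → obtuse
(12,12,19): 12²+12² = 288 < 361 = 19² → obtuse
(63,100,79): 63²+79² = 10210 > 10000 = 100² → acute
(17,15,4): 4²+15² = 241 < 289 = 17² → obtuse
1 of the 6 is acute.

1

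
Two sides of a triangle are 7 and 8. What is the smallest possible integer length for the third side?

2

The third side must be strictly greater than |7 − 8| = 1.
The smallest integer above 1 is 2.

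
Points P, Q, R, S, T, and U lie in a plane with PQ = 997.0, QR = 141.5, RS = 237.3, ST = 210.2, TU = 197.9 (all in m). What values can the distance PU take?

210.1 ≤ PU ≤ 1783.9 m

The maximum is all hops collinear in one direction: 997.0 + 141.5 + 237.3 + 210.2 + 197.9 = 1783.9.
The longest hop is 997.0; the others sum to 786.9. Folding the others back against it leaves at least 997.0 − 786.9 = 210.1.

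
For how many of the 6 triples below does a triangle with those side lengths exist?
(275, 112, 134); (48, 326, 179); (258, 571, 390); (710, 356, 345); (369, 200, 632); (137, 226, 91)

2

(112,134,275): 112+134 ≤ 275 → not valid
(48,179,326): 48+179 ≤ 326 → not valid
(258,390,571): 258+390 > 571 → valid
(345,356,710): 345+356 ≤ 710 → not valid
(200,369,632): 200+369 ≤ 632 → not valid
(91,137,226): 91+137 > 226 → valid
2 of the 6 triples form a triangle.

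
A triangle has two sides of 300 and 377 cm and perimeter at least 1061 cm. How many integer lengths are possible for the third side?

293

Triangle inequality: 77 < x < 677. Perimeter ≥ 1061 gives x ≥ 1061 − 300 − 377 = 384.
So 384 ≤ x < 677; integers 384 through 676: 293 values.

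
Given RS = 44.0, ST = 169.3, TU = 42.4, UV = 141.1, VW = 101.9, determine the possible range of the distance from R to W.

0 ≤ RW ≤ 498.7

The maximum is all hops collinear in one direction: 44.0 + 169.3 + 42.4 + 141.1 + 101.9 = 498.7.
The longest hop is 169.3; the others sum to 329.4. Since 169.3 ≤ 329.4, the path can fold back on itself completely, so the minimum distance is 0.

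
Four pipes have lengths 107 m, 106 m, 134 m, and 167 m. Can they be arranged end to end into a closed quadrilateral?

Yes

A quadrilateral exists iff every side is shorter than the sum of the others — equivalently, the longest side is less than the sum of the rest.
Longest side 167 < 347 (sum of the remaining 3), so yes.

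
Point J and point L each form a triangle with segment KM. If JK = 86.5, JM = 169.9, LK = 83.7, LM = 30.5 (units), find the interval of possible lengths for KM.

83.4 < KM < 114.2

From triangle JKM: |86.5 − 169.9| < KM < 86.5 + 169.9, i.e. 83.4 < KM < 256.4.
From triangle LKM: 53.2 < KM < 114.2.
Both must hold, so KM lies in the intersection.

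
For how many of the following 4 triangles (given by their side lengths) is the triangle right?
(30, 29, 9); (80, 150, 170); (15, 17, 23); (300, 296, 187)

(30,29,9): 9²+29² = 922 > 900 = 30² → acute
(80,150,170): 80²+150² = 28900 = 170² → right
(15,17,23): 15²+17² = 514 < 529 = 23² → obtuse
(300,296,187): 187²+296² = 122585 > 90000 = 300² → acute
1 of the 4 is right.

1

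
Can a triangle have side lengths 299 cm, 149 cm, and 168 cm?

The longest side is 299, and the other two sum to 317.
Since 317 > 299, the triangle inequality holds.

Yes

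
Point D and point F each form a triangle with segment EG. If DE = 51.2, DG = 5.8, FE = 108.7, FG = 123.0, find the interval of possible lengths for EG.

45.4 < EG < 57.0

From triangle DEG: |51.2 − 5.8| < EG < 51.2 + 5.8, i.e. 45.4 < EG < 57.0.
From triangle FEG: 14.3 < EG < 231.7.
Both must hold, so EG lies in the intersection.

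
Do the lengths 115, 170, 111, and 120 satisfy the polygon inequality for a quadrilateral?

A quadrilateral exists iff every side is shorter than the sum of the others — equivalently, the longest side is less than the sum of the rest.
Longest side 170 < 346 (sum of the remaining 3), so yes.

Yes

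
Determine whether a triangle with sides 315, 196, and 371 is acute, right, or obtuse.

right

Compare the square of the longest side to the sum of squares of the other two: 196² + 315² = 137641 = 371².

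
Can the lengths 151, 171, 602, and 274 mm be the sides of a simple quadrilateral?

For a quadrilateral, each side must be shorter than the sum of the others.
Here the longest side is 602, but the remaining 3 sides sum to only 596.

No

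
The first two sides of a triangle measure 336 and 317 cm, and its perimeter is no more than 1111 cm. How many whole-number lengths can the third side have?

Triangle inequality: 19 < x < 653. Perimeter ≤ 1111 gives x ≤ 1111 − 336 − 317 = 458.
So 19 < x ≤ 458; integers 20 through 458: 439 values.

439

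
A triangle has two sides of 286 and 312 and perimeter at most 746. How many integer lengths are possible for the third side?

122

Triangle inequality: 26 < x < 598. Perimeter ≤ 746 gives x ≤ 746 − 286 − 312 = 148.
So 26 < x ≤ 148; integers 27 through 148: 122 values.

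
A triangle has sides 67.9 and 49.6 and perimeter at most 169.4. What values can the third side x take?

18.3 < x ≤ 51.9

Triangle inequality alone gives 18.3 < x < 117.5.
The perimeter condition gives x ≤ 169.4 − 67.9 − 49.6 = 51.9.
Intersecting the two: 18.3 < x ≤ 51.9.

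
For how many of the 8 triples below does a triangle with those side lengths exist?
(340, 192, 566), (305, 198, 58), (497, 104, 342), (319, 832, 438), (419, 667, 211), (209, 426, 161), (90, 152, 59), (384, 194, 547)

1

(192,340,566): 192+340 ≤ 566 → not valid
(58,198,305): 58+198 ≤ 305 → not valid
(104,342,497): 104+342 ≤ 497 → not valid
(319,438,832): 319+438 ≤ 832 → not valid
(211,419,667): 211+419 ≤ 667 → not valid
(161,209,426): 161+209 ≤ 426 → not valid
(59,90,152): 59+90 ≤ 152 → not valid
(194,384,547): 194+384 > 547 → valid
1 of the 8 triples forms a triangle.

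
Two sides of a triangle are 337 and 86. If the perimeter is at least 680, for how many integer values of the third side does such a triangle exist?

166

Triangle inequality: 251 < x < 423. Perimeter ≥ 680 gives x ≥ 680 − 337 − 86 = 257.
So 257 ≤ x < 423; integers 257 through 422: 166 values.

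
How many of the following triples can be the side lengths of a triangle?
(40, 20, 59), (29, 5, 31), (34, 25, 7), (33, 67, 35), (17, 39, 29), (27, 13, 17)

5

(20,40,59): 20+40 > 59 → valid
(5,29,31): 5+29 > 31 → valid
(7,25,34): 7+25 ≤ 34 → not valid
(33,35,67): 33+35 > 67 → valid
(17,29,39): 17+29 > 39 → valid
(13,17,27): 13+17 > 27 → valid
5 of the 6 triples form a triangle.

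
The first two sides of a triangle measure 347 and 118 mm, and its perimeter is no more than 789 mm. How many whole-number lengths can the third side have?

95

Triangle inequality: 229 < x < 465. Perimeter ≤ 789 gives x ≤ 789 − 347 − 118 = 324.
So 229 < x ≤ 324; integers 230 through 324: 95 values.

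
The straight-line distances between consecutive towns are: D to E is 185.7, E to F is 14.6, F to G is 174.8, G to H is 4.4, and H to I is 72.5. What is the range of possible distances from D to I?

The maximum is all hops collinear in one direction: 185.7 + 14.6 + 174.8 + 4.4 + 72.5 = 452.0.
The longest hop is 185.7; the others sum to 266.3. Since 185.7 ≤ 266.3, the path can fold back on itself completely, so the minimum distance is 0.

0 ≤ DI ≤ 452.0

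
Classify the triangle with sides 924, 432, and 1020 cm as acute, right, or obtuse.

right

Compare the square of the longest side to the sum of squares of the other two: 432² + 924² = 1040400 = 1020².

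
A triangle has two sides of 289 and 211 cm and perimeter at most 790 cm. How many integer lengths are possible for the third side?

Triangle inequality: 78 < x < 500. Perimeter ≤ 790 gives x ≤ 790 − 289 − 211 = 290.
So 78 < x ≤ 290; integers 79 through 290: 212 values.

212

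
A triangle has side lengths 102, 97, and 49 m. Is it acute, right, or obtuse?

Compare the square of the longest side to the sum of squares of the other two: 49² + 97² = 11810 > 10404 = 102².

acute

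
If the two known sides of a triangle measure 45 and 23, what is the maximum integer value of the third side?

The third side must be strictly less than 45 + 23 = 68.
The largest integer below 68 is 67.

67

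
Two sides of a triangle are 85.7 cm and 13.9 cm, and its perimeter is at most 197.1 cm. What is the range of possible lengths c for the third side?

71.8 < c ≤ 97.5

Triangle inequality alone gives 71.8 < c < 99.6.
The perimeter condition gives c ≤ 197.1 − 85.7 − 13.9 = 97.5.
Intersecting the two: 71.8 < c ≤ 97.5.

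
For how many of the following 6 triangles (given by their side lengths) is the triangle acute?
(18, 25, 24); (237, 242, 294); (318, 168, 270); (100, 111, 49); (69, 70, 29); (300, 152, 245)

(18,25,24): 18²+24² = 900 > 625 = 25² → acute
(237,242,294): 237²+242² = 114733 > 86436 = 294² → acute
(318,168,270): 168²+270² = 101124 = 318² → right
(100,111,49): 49²+100² = 12401 > 12321 = 111² → acute
(69,70,29): 29²+69² = 5602 > 4900 = 70² → acute
(300,152,245): 152²+245² = 83129 < 90000 = 300² → obtuse
4 of the 6 are acute.

4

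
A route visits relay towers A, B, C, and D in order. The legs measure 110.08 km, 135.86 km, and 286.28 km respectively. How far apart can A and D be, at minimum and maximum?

The maximum is all hops collinear in one direction: 110.08 + 135.86 + 286.28 = 532.22.
The longest hop is 286.28; the others sum to 245.94. Folding the others back against it leaves at least 286.28 − 245.94 = 40.34.

40.34 ≤ AD ≤ 532.22 km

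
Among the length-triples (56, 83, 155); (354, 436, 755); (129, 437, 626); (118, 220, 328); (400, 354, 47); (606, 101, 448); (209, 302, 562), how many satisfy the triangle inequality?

(56,83,155): 56+83 ≤ 155 → not valid
(354,436,755): 354+436 > 755 → valid
(129,437,626): 129+437 ≤ 626 → not valid
(118,220,328): 118+220 > 328 → valid
(47,354,400): 47+354 > 400 → valid
(101,448,606): 101+448 ≤ 606 → not valid
(209,302,562): 209+302 ≤ 562 → not valid
3 of the 7 triples form a triangle.

3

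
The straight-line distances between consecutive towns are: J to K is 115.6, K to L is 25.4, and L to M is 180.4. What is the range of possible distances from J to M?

39.4 ≤ JM ≤ 321.4

The maximum is all hops collinear in one direction: 115.6 + 25.4 + 180.4 = 321.4.
The longest hop is 180.4; the others sum to 141.0. Folding the others back against it leaves at least 180.4 − 141.0 = 39.4.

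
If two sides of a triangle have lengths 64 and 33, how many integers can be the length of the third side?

The third side lies in the open interval (31, 97).
Integers from 32 to 96 inclusive: 96 − 32 + 1 = 65.

65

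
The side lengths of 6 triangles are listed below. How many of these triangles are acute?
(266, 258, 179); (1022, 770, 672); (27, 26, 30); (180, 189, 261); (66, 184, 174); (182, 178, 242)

4

(266,258,179): 179²+258² = 98605 > 70756 = 266² → acute
(1022,770,672): 672²+770² = 1044484 = 1022² → right
(27,26,30): 26²+27² = 1405 > 900 = 30² → acute
(180,189,261): 180²+189² = 68121 = 261² → right
(66,184,174): 66²+174² = 34632 > 33856 = 184² → acute
(182,178,242): 178²+182² = 64808 > 58564 = 242² → acute
4 of the 6 are acute.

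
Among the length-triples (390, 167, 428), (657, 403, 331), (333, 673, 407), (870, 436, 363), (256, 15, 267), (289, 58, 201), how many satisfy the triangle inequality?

(167,390,428): 167+390 > 428 → valid
(331,403,657): 331+403 > 657 → valid
(333,407,673): 333+407 > 673 → valid
(363,436,870): 363+436 ≤ 870 → not valid
(15,256,267): 15+256 > 267 → valid
(58,201,289): 58+201 ≤ 289 → not valid
4 of the 6 triples form a triangle.

4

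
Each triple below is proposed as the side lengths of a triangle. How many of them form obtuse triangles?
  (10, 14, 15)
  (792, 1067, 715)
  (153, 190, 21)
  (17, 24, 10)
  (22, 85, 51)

(10,14,15): 10²+14² = 296 > 225 = 15² → acute
(792,1067,715): 715²+792² = 1138489 = 1067² → right
(153,190,21): 21+153 ≤ 190, not a triangle
(17,24,10): 10²+17² = 389 < 576 = 24² → obtuse
(22,85,51): 22+51 ≤ 85, not a triangle
1 of the 5 is obtuse.

1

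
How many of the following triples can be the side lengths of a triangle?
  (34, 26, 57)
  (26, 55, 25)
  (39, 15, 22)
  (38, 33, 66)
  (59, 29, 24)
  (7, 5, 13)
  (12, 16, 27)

3

(26,34,57): 26+34 > 57 → valid
(25,26,55): 25+26 ≤ 55 → not valid
(15,22,39): 15+22 ≤ 39 → not valid
(33,38,66): 33+38 > 66 → valid
(24,29,59): 24+29 ≤ 59 → not valid
(5,7,13): 5+7 ≤ 13 → not valid
(12,16,27): 12+16 > 27 → valid
3 of the 7 triples form a triangle.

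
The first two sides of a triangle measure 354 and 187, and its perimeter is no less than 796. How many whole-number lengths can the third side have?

286

Triangle inequality: 167 < x < 541. Perimeter ≥ 796 gives x ≥ 796 − 354 − 187 = 255.
So 255 ≤ x < 541; integers 255 through 540: 286 values.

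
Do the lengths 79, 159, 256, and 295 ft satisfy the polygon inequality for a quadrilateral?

Yes

A quadrilateral exists iff every side is shorter than the sum of the others — equivalently, the longest side is less than the sum of the rest.
Longest side 295 < 494 (sum of the remaining 3), so yes.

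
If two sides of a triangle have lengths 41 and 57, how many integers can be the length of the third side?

The third side lies in the open interval (16, 98).
Integers from 17 to 97 inclusive: 97 − 17 + 1 = 81.

81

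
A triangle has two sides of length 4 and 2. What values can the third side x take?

By the triangle inequality, x must be less than 4 + 2 = 6 and greater than |4 − 2| = 2.

2 < x < 6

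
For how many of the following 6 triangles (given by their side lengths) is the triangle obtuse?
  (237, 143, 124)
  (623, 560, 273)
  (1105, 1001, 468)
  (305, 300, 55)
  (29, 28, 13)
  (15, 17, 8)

1

(237,143,124): 124²+143² = 35825 < 56169 = 237² → obtuse
(623,560,273): 273²+560² = 388129 = 623² → right
(1105,1001,468): 468²+1001² = 1221025 = 1105² → right
(305,300,55): 55²+300² = 93025 = 305² → right
(29,28,13): 13²+28² = 953 > 841 = 29² → acute
(15,17,8): 8²+15² = 289 = 17² → right
1 of the 6 is obtuse.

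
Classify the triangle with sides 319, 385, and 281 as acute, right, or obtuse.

Compare the square of the longest side to the sum of squares of the other two: 281² + 319² = 180722 > 148225 = 385².

acute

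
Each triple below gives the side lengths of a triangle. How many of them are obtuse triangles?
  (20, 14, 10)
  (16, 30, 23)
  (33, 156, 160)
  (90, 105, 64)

3

(20,14,10): 10²+14² = 296 < 400 = 20² → obtuse
(16,30,23): 16²+23² = 785 < 900 = 30² → obtuse
(33,156,160): 33²+156² = 25425 < 25600 = 160² → obtuse
(90,105,64): 64²+90² = 12196 > 11025 = 105² → acute
3 of the 4 are obtuse.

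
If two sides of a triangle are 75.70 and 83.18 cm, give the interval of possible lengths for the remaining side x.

By the triangle inequality, x must be less than 75.70 + 83.18 = 158.88 and greater than |75.70 − 83.18| = 7.48.

7.48 < x < 158.88 (cm)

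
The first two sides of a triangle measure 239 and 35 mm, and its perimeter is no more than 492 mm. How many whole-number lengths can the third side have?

Triangle inequality: 204 < x < 274. Perimeter ≤ 492 gives x ≤ 492 − 239 − 35 = 218.
So 204 < x ≤ 218; integers 205 through 218: 14 values.

14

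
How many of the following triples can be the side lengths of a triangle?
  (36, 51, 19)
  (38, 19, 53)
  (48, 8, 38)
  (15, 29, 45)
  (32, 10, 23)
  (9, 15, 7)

(19,36,51): 19+36 > 51 → valid
(19,38,53): 19+38 > 53 → valid
(8,38,48): 8+38 ≤ 48 → not valid
(15,29,45): 15+29 ≤ 45 → not valid
(10,23,32): 10+23 > 32 → valid
(7,9,15): 7+9 > 15 → valid
4 of the 6 triples form a triangle.

4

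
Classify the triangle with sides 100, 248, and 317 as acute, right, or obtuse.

obtuse

Compare the square of the longest side to the sum of squares of the other two: 100² + 248² = 71504 < 100489 = 317².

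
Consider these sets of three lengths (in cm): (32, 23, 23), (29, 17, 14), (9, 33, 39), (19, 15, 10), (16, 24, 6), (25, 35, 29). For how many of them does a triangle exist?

5

(23,23,32): 23+23 > 32 → valid
(14,17,29): 14+17 > 29 → valid
(9,33,39): 9+33 > 39 → valid
(10,15,19): 10+15 > 19 → valid
(6,16,24): 6+16 ≤ 24 → not valid
(25,29,35): 25+29 > 35 → valid
5 of the 6 triples form a triangle.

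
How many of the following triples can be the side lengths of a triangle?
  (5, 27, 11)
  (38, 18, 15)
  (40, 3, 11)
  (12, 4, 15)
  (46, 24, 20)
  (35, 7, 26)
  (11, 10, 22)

(5,11,27): 5+11 ≤ 27 → not valid
(15,18,38): 15+18 ≤ 38 → not valid
(3,11,40): 3+11 ≤ 40 → not valid
(4,12,15): 4+12 > 15 → valid
(20,24,46): 20+24 ≤ 46 → not valid
(7,26,35): 7+26 ≤ 35 → not valid
(10,11,22): 10+11 ≤ 22 → not valid
1 of the 7 triples forms a triangle.

1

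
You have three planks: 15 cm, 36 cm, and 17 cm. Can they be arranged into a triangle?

No

The longest side is 36, but the other two sum to only 32.
32 < 36, so the triangle inequality fails.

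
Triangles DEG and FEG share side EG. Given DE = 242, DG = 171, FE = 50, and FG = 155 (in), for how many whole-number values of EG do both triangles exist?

From triangle DEG: 71 < EG < 413.
From triangle FEG: 105 < EG < 205.
Intersection: 105 < EG < 205, so integers 106 through 204: 99 values.

99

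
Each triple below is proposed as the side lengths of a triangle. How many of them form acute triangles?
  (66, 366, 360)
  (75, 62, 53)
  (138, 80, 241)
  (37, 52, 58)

(66,366,360): 66²+360² = 133956 = 366² → right
(75,62,53): 53²+62² = 6653 > 5625 = 75² → acute
(138,80,241): 80+138 ≤ 241, not a triangle
(37,52,58): 37²+52² = 4073 > 3364 = 58² → acute
2 of the 4 are acute.

2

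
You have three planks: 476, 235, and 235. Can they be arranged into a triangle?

The longest side is 476, but the other two sum to only 470.
470 < 476, so the triangle inequality fails.

No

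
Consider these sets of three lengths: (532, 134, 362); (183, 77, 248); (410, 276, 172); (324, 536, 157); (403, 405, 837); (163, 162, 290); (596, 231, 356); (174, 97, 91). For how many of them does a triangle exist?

(134,362,532): 134+362 ≤ 532 → not valid
(77,183,248): 77+183 > 248 → valid
(172,276,410): 172+276 > 410 → valid
(157,324,536): 157+324 ≤ 536 → not valid
(403,405,837): 403+405 ≤ 837 → not valid
(162,163,290): 162+163 > 290 → valid
(231,356,596): 231+356 ≤ 596 → not valid
(91,97,174): 91+97 > 174 → valid
4 of the 8 triples form a triangle.

4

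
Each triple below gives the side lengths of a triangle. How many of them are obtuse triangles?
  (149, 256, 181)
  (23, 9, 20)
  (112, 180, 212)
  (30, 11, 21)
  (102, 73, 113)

(149,256,181): 149²+181² = 54962 < 65536 = 256² → obtuse
(23,9,20): 9²+20² = 481 < 529 = 23² → obtuse
(112,180,212): 112²+180² = 44944 = 212² → right
(30,11,21): 11²+21² = 562 < 900 = 30² → obtuse
(102,73,113): 73²+102² = 15733 > 12769 = 113² → acute
3 of the 5 are obtuse.

3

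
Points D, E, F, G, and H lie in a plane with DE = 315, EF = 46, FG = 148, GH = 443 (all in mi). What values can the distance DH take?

0 ≤ DH ≤ 952 mi

The maximum is all hops collinear in one direction: 315 + 46 + 148 + 443 = 952.
The longest hop is 443; the others sum to 509. Since 443 ≤ 509, the path can fold back on itself completely, so the minimum distance is 0.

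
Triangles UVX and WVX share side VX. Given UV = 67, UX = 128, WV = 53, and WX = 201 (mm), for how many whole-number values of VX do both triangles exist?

From triangle UVX: 61 < VX < 195.
From triangle WVX: 148 < VX < 254.
Intersection: 148 < VX < 195, so integers 149 through 194: 46 values.

46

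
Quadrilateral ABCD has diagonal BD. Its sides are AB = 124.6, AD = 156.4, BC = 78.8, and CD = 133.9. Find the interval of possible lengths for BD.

From triangle ABD: |124.6 − 156.4| < BD < 124.6 + 156.4, i.e. 31.8 < BD < 281.0.
From triangle CBD: 55.1 < BD < 212.7.
Both must hold, so BD lies in the intersection.

55.1 < BD < 212.7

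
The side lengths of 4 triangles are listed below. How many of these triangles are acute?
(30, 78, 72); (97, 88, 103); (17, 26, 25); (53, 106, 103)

3

(30,78,72): 30²+72² = 6084 = 78² → right
(97,88,103): 88²+97² = 17153 > 10609 = 103² → acute
(17,26,25): 17²+25² = 914 > 676 = 26² → acute
(53,106,103): 53²+103² = 13418 > 11236 = 106² → acute
3 of the 4 are acute.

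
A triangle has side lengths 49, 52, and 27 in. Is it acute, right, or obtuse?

acute

Compare the square of the longest side to the sum of squares of the other two: 27² + 49² = 3130 > 2704 = 52².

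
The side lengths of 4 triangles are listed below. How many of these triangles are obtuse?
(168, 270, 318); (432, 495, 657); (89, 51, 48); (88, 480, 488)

1

(168,270,318): 168²+270² = 101124 = 318² → right
(432,495,657): 432²+495² = 431649 = 657² → right
(89,51,48): 48²+51² = 4905 < 7921 = 89² → obtuse
(88,480,488): 88²+480² = 238144 = 488² → right
1 of the 4 is obtuse.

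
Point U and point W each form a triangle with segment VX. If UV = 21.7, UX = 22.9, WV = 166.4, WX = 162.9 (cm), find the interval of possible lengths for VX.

From triangle UVX: |21.7 − 22.9| < VX < 21.7 + 22.9, i.e. 1.2 < VX < 44.6.
From triangle WVX: 3.5 < VX < 329.3.
Both must hold, so VX lies in the intersection.

3.5 < VX < 44.6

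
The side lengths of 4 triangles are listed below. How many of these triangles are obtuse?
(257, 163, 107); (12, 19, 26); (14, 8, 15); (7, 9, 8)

(257,163,107): 107²+163² = 38018 < 66049 = 257² → obtuse
(12,19,26): 12²+19² = 505 < 676 = 26² → obtuse
(14,8,15): 8²+14² = 260 > 225 = 15² → acute
(7,9,8): 7²+8² = 113 > 81 = 9² → acute
2 of the 4 are obtuse.

2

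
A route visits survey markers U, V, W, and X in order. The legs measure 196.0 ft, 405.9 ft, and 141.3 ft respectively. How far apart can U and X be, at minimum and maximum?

68.6 ≤ UX ≤ 743.2 ft

The maximum is all hops collinear in one direction: 196.0 + 405.9 + 141.3 = 743.2.
The longest hop is 405.9; the others sum to 337.3. Folding the others back against it leaves at least 405.9 − 337.3 = 68.6.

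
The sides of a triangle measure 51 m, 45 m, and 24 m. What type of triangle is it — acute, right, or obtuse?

right

Compare the square of the longest side to the sum of squares of the other two: 24² + 45² = 2601 = 51².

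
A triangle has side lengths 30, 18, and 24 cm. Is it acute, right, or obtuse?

right

Compare the square of the longest side to the sum of squares of the other two: 18² + 24² = 900 = 30².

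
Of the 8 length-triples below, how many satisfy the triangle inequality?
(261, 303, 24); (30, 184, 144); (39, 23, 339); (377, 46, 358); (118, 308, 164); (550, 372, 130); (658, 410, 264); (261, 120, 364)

3

(24,261,303): 24+261 ≤ 303 → not valid
(30,144,184): 30+144 ≤ 184 → not valid
(23,39,339): 23+39 ≤ 339 → not valid
(46,358,377): 46+358 > 377 → valid
(118,164,308): 118+164 ≤ 308 → not valid
(130,372,550): 130+372 ≤ 550 → not valid
(264,410,658): 264+410 > 658 → valid
(120,261,364): 120+261 > 364 → valid
3 of the 8 triples form a triangle.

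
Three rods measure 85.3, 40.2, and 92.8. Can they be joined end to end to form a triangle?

The longest side is 92.8, and the other two sum to 125.5.
Since 125.5 > 92.8, the triangle inequality holds.

Yes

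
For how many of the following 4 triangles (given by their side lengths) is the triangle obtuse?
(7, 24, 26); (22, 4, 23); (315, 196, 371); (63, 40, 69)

2

(7,24,26): 7²+24² = 625 < 676 = 26² → obtuse
(22,4,23): 4²+22² = 500 < 529 = 23² → obtuse
(315,196,371): 196²+315² = 137641 = 371² → right
(63,40,69): 40²+63² = 5569 > 4761 = 69² → acute
2 of the 4 are obtuse.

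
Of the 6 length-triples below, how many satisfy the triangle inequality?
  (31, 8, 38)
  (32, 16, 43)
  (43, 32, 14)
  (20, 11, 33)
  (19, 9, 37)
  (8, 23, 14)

(8,31,38): 8+31 > 38 → valid
(16,32,43): 16+32 > 43 → valid
(14,32,43): 14+32 > 43 → valid
(11,20,33): 11+20 ≤ 33 → not valid
(9,19,37): 9+19 ≤ 37 → not valid
(8,14,23): 8+14 ≤ 23 → not valid
3 of the 6 triples form a triangle.

3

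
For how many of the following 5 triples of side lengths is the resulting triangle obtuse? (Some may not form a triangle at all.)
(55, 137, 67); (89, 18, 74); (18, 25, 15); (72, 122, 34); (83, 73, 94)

2

(55,137,67): 55+67 ≤ 137, not a triangle
(89,18,74): 18²+74² = 5800 < 7921 = 89² → obtuse
(18,25,15): 15²+18² = 549 < 625 = 25² → obtuse
(72,122,34): 34+72 ≤ 122, not a triangle
(83,73,94): 73²+83² = 12218 > 8836 = 94² → acute
2 of the 5 are obtuse.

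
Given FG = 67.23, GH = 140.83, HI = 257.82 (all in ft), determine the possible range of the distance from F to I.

The maximum is all hops collinear in one direction: 67.23 + 140.83 + 257.82 = 465.88.
The longest hop is 257.82; the others sum to 208.06. Folding the others back against it leaves at least 257.82 − 208.06 = 49.76.

49.76 ≤ FI ≤ 465.88 ft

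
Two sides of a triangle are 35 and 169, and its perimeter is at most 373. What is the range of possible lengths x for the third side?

Triangle inequality alone gives 134 < x < 204.
The perimeter condition gives x ≤ 373 − 35 − 169 = 169.
Intersecting the two: 134 < x ≤ 169.

134 < x ≤ 169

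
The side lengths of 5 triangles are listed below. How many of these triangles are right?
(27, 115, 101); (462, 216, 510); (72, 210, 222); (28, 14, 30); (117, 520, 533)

(27,115,101): 27²+101² = 10930 < 13225 = 115² → obtuse
(462,216,510): 216²+462² = 260100 = 510² → right
(72,210,222): 72²+210² = 49284 = 222² → right
(28,14,30): 14²+28² = 980 > 900 = 30² → acute
(117,520,533): 117²+520² = 284089 = 533² → right
3 of the 5 are right.

3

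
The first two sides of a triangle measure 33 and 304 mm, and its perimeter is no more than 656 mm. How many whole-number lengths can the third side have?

48

Triangle inequality: 271 < x < 337. Perimeter ≤ 656 gives x ≤ 656 − 33 − 304 = 319.
So 271 < x ≤ 319; integers 272 through 319: 48 values.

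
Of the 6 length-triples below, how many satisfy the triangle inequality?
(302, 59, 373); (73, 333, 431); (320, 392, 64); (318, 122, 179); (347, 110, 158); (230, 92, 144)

1

(59,302,373): 59+302 ≤ 373 → not valid
(73,333,431): 73+333 ≤ 431 → not valid
(64,320,392): 64+320 ≤ 392 → not valid
(122,179,318): 122+179 ≤ 318 → not valid
(110,158,347): 110+158 ≤ 347 → not valid
(92,144,230): 92+144 > 230 → valid
1 of the 6 triples forms a triangle.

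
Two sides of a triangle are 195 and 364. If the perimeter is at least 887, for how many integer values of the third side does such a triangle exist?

231

Triangle inequality: 169 < x < 559. Perimeter ≥ 887 gives x ≥ 887 − 195 − 364 = 328.
So 328 ≤ x < 559; integers 328 through 558: 231 values.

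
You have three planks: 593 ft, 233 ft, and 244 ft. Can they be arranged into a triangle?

No

The longest side is 593, but the other two sum to only 477.
477 < 593, so the triangle inequality fails.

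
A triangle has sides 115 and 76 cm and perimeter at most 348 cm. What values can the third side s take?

Triangle inequality alone gives 39 < s < 191.
The perimeter condition gives s ≤ 348 − 115 − 76 = 157.
Intersecting the two: 39 < s ≤ 157.

39 < s ≤ 157 cm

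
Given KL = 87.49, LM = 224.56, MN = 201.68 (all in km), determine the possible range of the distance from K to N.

0 ≤ KN ≤ 513.73 km

The maximum is all hops collinear in one direction: 87.49 + 224.56 + 201.68 = 513.73.
The longest hop is 224.56; the others sum to 289.17. Since 224.56 ≤ 289.17, the path can fold back on itself completely, so the minimum distance is 0.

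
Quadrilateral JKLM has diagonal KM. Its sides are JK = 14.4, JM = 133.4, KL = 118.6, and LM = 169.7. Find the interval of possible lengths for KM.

From triangle JKM: |14.4 − 133.4| < KM < 14.4 + 133.4, i.e. 119.0 < KM < 147.8.
From triangle LKM: 51.1 < KM < 288.3.
Both must hold, so KM lies in the intersection.

119.0 < KM < 147.8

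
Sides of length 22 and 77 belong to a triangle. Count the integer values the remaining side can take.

The third side lies in the open interval (55, 99).
Integers from 56 to 98 inclusive: 98 − 56 + 1 = 43.

43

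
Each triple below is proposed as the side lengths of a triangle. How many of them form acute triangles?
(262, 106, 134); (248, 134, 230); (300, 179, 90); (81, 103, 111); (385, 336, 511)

2

(262,106,134): 106+134 ≤ 262, not a triangle
(248,134,230): 134²+230² = 70856 > 61504 = 248² → acute
(300,179,90): 90+179 ≤ 300, not a triangle
(81,103,111): 81²+103² = 17170 > 12321 = 111² → acute
(385,336,511): 336²+385² = 261121 = 511² → right
2 of the 5 are acute.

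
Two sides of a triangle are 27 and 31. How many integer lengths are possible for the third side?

The third side lies in the open interval (4, 58).
Integers from 5 to 57 inclusive: 57 − 5 + 1 = 53.

53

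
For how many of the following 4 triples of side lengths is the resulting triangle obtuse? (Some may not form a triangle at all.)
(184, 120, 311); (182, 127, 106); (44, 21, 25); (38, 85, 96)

3

(184,120,311): 120+184 ≤ 311, not a triangle
(182,127,106): 106²+127² = 27365 < 33124 = 182² → obtuse
(44,21,25): 21²+25² = 1066 < 1936 = 44² → obtuse
(38,85,96): 38²+85² = 8669 < 9216 = 96² → obtuse
3 of the 4 are obtuse.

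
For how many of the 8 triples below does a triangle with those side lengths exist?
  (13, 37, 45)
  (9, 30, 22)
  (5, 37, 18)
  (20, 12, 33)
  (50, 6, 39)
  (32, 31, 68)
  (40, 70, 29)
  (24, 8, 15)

(13,37,45): 13+37 > 45 → valid
(9,22,30): 9+22 > 30 → valid
(5,18,37): 5+18 ≤ 37 → not valid
(12,20,33): 12+20 ≤ 33 → not valid
(6,39,50): 6+39 ≤ 50 → not valid
(31,32,68): 31+32 ≤ 68 → not valid
(29,40,70): 29+40 ≤ 70 → not valid
(8,15,24): 8+15 ≤ 24 → not valid
2 of the 8 triples form a triangle.

2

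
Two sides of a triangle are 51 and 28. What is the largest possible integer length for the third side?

The third side must be strictly less than 51 + 28 = 79.
The largest integer below 79 is 78.

78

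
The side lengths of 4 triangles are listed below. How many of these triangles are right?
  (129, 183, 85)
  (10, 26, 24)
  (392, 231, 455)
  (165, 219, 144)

3

(129,183,85): 85²+129² = 23866 < 33489 = 183² → obtuse
(10,26,24): 10²+24² = 676 = 26² → right
(392,231,455): 231²+392² = 207025 = 455² → right
(165,219,144): 144²+165² = 47961 = 219² → right
3 of the 4 are right.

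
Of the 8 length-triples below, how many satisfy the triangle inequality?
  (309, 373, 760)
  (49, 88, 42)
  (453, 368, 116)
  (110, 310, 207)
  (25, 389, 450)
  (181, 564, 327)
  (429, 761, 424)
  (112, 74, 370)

4

(309,373,760): 309+373 ≤ 760 → not valid
(42,49,88): 42+49 > 88 → valid
(116,368,453): 116+368 > 453 → valid
(110,207,310): 110+207 > 310 → valid
(25,389,450): 25+389 ≤ 450 → not valid
(181,327,564): 181+327 ≤ 564 → not valid
(424,429,761): 424+429 > 761 → valid
(74,112,370): 74+112 ≤ 370 → not valid
4 of the 8 triples form a triangle.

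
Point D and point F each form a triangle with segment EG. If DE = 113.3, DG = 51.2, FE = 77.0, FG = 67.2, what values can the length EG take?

From triangle DEG: |113.3 − 51.2| < EG < 113.3 + 51.2, i.e. 62.1 < EG < 164.5.
From triangle FEG: 9.8 < EG < 144.2.
Both must hold, so EG lies in the intersection.

62.1 < EG < 144.2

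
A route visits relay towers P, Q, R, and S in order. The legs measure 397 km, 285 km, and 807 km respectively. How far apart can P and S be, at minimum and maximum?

The maximum is all hops collinear in one direction: 397 + 285 + 807 = 1489.
The longest hop is 807; the others sum to 682. Folding the others back against it leaves at least 807 − 682 = 125.

125 ≤ PS ≤ 1489 km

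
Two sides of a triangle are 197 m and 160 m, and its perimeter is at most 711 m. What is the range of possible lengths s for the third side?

37 < s ≤ 354 m

Triangle inequality alone gives 37 < s < 357.
The perimeter condition gives s ≤ 711 − 197 − 160 = 354.
Intersecting the two: 37 < s ≤ 354.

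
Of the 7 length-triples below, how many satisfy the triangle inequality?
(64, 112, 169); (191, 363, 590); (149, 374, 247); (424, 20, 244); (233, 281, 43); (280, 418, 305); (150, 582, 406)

3

(64,112,169): 64+112 > 169 → valid
(191,363,590): 191+363 ≤ 590 → not valid
(149,247,374): 149+247 > 374 → valid
(20,244,424): 20+244 ≤ 424 → not valid
(43,233,281): 43+233 ≤ 281 → not valid
(280,305,418): 280+305 > 418 → valid
(150,406,582): 150+406 ≤ 582 → not valid
3 of the 7 triples form a triangle.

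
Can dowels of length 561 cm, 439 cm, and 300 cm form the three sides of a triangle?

The longest side is 561, and the other two sum to 739.
Since 739 > 561, the triangle inequality holds.

Yes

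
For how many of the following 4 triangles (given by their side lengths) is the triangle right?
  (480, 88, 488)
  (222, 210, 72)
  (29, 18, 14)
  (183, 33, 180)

3

(480,88,488): 88²+480² = 238144 = 488² → right
(222,210,72): 72²+210² = 49284 = 222² → right
(29,18,14): 14²+18² = 520 < 841 = 29² → obtuse
(183,33,180): 33²+180² = 33489 = 183² → right
3 of the 4 are right.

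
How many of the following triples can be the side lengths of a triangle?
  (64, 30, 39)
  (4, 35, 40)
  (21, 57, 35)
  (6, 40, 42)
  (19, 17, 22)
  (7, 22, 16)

4

(30,39,64): 30+39 > 64 → valid
(4,35,40): 4+35 ≤ 40 → not valid
(21,35,57): 21+35 ≤ 57 → not valid
(6,40,42): 6+40 > 42 → valid
(17,19,22): 17+19 > 22 → valid
(7,16,22): 7+16 > 22 → valid
4 of the 6 triples form a triangle.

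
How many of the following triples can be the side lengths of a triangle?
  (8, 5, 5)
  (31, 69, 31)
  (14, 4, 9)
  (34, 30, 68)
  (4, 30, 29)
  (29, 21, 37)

(5,5,8): 5+5 > 8 → valid
(31,31,69): 31+31 ≤ 69 → not valid
(4,9,14): 4+9 ≤ 14 → not valid
(30,34,68): 30+34 ≤ 68 → not valid
(4,29,30): 4+29 > 30 → valid
(21,29,37): 21+29 > 37 → valid
3 of the 6 triples form a triangle.

3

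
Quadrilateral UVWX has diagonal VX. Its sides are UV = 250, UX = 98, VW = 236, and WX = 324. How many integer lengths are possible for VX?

195

From triangle UVX: 152 < VX < 348.
From triangle WVX: 88 < VX < 560.
Intersection: 152 < VX < 348, so integers 153 through 347: 195 values.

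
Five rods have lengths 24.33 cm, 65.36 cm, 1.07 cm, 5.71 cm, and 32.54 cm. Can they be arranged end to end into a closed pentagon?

No

For a pentagon, each side must be shorter than the sum of the others.
Here the longest side is 65.36, but the remaining 4 sides sum to only 63.65.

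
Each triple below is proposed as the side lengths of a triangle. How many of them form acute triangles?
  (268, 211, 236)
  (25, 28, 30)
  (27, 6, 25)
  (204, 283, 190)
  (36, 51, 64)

2

(268,211,236): 211²+236² = 100217 > 71824 = 268² → acute
(25,28,30): 25²+28² = 1409 > 900 = 30² → acute
(27,6,25): 6²+25² = 661 < 729 = 27² → obtuse
(204,283,190): 190²+204² = 77716 < 80089 = 283² → obtuse
(36,51,64): 36²+51² = 3897 < 4096 = 64² → obtuse
2 of the 5 are acute.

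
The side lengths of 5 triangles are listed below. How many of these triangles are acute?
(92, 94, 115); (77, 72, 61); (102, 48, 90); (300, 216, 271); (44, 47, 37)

4

(92,94,115): 92²+94² = 17300 > 13225 = 115² → acute
(77,72,61): 61²+72² = 8905 > 5929 = 77² → acute
(102,48,90): 48²+90² = 10404 = 102² → right
(300,216,271): 216²+271² = 120097 > 90000 = 300² → acute
(44,47,37): 37²+44² = 3305 > 2209 = 47² → acute
4 of the 5 are acute.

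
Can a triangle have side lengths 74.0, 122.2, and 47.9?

The longest side is 122.2, but the other two sum to only 121.9.
121.9 < 122.2, so the triangle inequality fails.

No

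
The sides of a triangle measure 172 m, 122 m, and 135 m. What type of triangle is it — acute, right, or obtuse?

acute

Compare the square of the longest side to the sum of squares of the other two: 122² + 135² = 33109 > 29584 = 172².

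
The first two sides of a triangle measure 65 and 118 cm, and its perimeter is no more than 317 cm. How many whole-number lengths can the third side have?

81

Triangle inequality: 53 < x < 183. Perimeter ≤ 317 gives x ≤ 317 − 65 − 118 = 134.
So 53 < x ≤ 134; integers 54 through 134: 81 values.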